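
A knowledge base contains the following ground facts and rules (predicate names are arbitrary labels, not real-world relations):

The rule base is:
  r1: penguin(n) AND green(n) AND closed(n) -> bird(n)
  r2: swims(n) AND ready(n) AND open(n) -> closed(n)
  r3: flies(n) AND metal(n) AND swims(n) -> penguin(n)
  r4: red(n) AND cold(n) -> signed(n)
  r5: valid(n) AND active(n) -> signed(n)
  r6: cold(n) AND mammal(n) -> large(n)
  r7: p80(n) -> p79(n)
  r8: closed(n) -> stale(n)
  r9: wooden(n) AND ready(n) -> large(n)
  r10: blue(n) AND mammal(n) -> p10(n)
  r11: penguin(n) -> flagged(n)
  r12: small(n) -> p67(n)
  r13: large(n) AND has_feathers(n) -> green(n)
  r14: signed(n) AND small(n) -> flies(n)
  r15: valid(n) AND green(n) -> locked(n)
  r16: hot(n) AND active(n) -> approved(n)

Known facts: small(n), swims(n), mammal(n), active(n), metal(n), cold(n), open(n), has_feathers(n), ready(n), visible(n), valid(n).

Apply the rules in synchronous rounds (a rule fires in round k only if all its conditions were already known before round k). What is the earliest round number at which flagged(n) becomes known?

4

Round 1: r2 [swims(n) AND ready(n) AND open(n) -> closed(n)]; r5 [valid(n) AND active(n) -> signed(n)]; r6 [cold(n) AND mammal(n) -> large(n)]; r12 [small(n) -> p67(n)]. New: closed(n), signed(n), large(n), p67(n).
Round 2: r8 [closed(n) -> stale(n)]; r13 [large(n) AND has_feathers(n) -> green(n)]; r14 [signed(n) AND small(n) -> flies(n)]. New: stale(n), green(n), flies(n).
Round 3: r3 [flies(n) AND metal(n) AND swims(n) -> penguin(n)]; r15 [valid(n) AND green(n) -> locked(n)]. New: penguin(n), locked(n).
Round 4: r1 [penguin(n) AND green(n) AND closed(n) -> bird(n)]; r11 [penguin(n) -> flagged(n)]. New: bird(n), flagged(n).
flagged(n) first appears in round 4.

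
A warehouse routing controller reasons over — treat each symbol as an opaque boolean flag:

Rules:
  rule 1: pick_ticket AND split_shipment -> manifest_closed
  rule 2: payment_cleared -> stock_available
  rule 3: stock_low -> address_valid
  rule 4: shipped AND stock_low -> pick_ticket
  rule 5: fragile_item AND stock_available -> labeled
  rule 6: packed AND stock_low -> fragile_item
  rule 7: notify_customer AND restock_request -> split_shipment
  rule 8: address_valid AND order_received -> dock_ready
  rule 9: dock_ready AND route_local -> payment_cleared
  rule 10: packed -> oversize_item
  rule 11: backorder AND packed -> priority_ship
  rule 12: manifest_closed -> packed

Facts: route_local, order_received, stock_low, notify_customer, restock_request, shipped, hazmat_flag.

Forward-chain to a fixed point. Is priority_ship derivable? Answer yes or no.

no

Round 1 — rule 3, rule 4, rule 7, derive address_valid, pick_ticket, split_shipment.
Round 2 — rule 1, rule 8, derive manifest_closed, dock_ready.
Round 3 — rule 9, rule 12, derive payment_cleared, packed.
Round 4 — rule 2, rule 6, rule 10, derive stock_available, fragile_item, oversize_item.
Round 5 — rule 5, derive labeled.
Fixed point reached. priority_ship is concluded only by rule 11; rule 11 needs backorder (never derived).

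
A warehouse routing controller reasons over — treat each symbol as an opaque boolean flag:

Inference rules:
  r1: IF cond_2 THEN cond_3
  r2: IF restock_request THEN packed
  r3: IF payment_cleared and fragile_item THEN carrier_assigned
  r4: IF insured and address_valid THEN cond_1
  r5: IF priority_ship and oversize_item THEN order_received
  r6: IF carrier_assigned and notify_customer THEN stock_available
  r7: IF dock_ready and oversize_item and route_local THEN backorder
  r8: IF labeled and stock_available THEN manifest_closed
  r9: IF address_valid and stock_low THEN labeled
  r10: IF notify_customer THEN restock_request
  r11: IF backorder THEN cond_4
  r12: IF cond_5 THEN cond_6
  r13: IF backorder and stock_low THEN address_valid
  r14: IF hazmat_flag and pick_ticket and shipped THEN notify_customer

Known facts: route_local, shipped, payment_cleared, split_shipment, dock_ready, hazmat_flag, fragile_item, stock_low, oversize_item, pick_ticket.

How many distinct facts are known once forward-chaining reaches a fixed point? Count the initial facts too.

Round 1: r3 [IF payment_cleared and fragile_item THEN carrier_assigned]; r7 [IF dock_ready and oversize_item and route_local THEN backorder]; r14 [IF hazmat_flag and pick_ticket and shipped THEN notify_customer]. New: carrier_assigned, backorder, notify_customer.
Round 2: r6 [IF carrier_assigned and notify_customer THEN stock_available]; r10 [IF notify_customer THEN restock_request]; r11 [IF backorder THEN cond_4]; r13 [IF backorder and stock_low THEN address_valid]. New: stock_available, restock_request, cond_4, address_valid.
Round 3: r2 [IF restock_request THEN packed]; r9 [IF address_valid and stock_low THEN labeled]. New: packed, labeled.
Round 4: r8 [IF labeled and stock_available THEN manifest_closed]. New: manifest_closed.
Closure: {address_valid, backorder, carrier_assigned, cond_4, dock_ready, fragile_item, hazmat_flag, labeled, manifest_closed, notify_customer, oversize_item, packed, payment_cleared, pick_ticket, restock_request, route_local, shipped, split_shipment, stock_available, stock_low} — 20 facts.

20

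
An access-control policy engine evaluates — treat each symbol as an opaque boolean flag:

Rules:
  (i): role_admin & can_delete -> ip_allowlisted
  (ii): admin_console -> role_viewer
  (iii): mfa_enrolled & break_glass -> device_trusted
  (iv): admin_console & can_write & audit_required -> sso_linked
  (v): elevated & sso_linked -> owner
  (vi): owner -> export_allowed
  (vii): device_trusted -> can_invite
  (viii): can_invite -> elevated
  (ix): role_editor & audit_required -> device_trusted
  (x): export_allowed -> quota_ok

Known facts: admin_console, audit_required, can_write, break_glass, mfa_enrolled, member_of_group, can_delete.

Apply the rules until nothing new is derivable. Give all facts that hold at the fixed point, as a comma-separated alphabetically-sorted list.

admin_console, audit_required, break_glass, can_delete, can_invite, can_write, device_trusted, elevated, export_allowed, member_of_group, mfa_enrolled, owner, quota_ok, role_viewer, sso_linked

Round 1: (ii) [admin_console -> role_viewer]; (iii) [mfa_enrolled & break_glass -> device_trusted]; (iv) [admin_console & can_write & audit_required -> sso_linked]. New: role_viewer, device_trusted, sso_linked.
Round 2: (vii) [device_trusted -> can_invite]. New: can_invite.
Round 3: (viii) [can_invite -> elevated]. New: elevated.
Round 4: (v) [elevated & sso_linked -> owner]. New: owner.
Round 5: (vi) [owner -> export_allowed]. New: export_allowed.
Round 6: (x) [export_allowed -> quota_ok]. New: quota_ok.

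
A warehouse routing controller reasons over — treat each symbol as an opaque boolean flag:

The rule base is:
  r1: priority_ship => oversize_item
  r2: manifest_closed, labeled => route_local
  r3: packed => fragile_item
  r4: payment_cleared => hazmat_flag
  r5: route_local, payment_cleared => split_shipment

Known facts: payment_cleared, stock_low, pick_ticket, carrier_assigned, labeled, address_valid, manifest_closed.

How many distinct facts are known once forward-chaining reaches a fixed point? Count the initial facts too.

Round 1: r2 [manifest_closed, labeled => route_local]; r4 [payment_cleared => hazmat_flag]. New: route_local, hazmat_flag.
Round 2: r5 [route_local, payment_cleared => split_shipment]. New: split_shipment.
Closure: {address_valid, carrier_assigned, hazmat_flag, labeled, manifest_closed, payment_cleared, pick_ticket, route_local, split_shipment, stock_low} — 10 facts.

10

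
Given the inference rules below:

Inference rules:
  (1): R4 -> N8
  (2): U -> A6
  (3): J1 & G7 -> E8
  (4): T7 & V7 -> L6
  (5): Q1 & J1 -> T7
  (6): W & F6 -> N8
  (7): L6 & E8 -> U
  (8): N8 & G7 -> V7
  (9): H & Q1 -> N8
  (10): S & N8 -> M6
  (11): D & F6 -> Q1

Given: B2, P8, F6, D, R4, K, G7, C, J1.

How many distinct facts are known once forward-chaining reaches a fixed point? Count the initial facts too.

17

[1] (1) [R4 -> N8]; (3) [J1 & G7 -> E8]; (11) [D & F6 -> Q1]. ⇒ new: N8, E8, Q1.
[2] (5) [Q1 & J1 -> T7]; (8) [N8 & G7 -> V7]. ⇒ new: T7, V7.
[3] (4) [T7 & V7 -> L6]. ⇒ new: L6.
[4] (7) [L6 & E8 -> U]. ⇒ new: U.
[5] (2) [U -> A6]. ⇒ new: A6.
Closure: {A6, B2, C, D, E8, F6, G7, J1, K, L6, N8, P8, Q1, R4, T7, U, V7} — 17 facts.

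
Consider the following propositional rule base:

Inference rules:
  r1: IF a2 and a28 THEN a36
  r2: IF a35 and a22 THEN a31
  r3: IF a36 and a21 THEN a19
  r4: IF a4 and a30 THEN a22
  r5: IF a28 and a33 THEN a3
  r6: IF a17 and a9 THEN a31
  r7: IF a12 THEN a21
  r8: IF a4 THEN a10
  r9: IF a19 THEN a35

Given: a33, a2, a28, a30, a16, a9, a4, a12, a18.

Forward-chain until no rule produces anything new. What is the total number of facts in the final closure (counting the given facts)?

Round 1: r1 [IF a2 and a28 THEN a36]; r4 [IF a4 and a30 THEN a22]; r5 [IF a28 and a33 THEN a3]; r7 [IF a12 THEN a21]; r8 [IF a4 THEN a10]. New: a36, a22, a3, a21, a10.
Round 2: r3 [IF a36 and a21 THEN a19]. New: a19.
Round 3: r9 [IF a19 THEN a35]. New: a35.
Round 4: r2 [IF a35 and a22 THEN a31]. New: a31.
Closure: {a10, a12, a16, a18, a19, a2, a21, a22, a28, a3, a30, a31, a33, a35, a36, a4, a9} — 17 facts.

17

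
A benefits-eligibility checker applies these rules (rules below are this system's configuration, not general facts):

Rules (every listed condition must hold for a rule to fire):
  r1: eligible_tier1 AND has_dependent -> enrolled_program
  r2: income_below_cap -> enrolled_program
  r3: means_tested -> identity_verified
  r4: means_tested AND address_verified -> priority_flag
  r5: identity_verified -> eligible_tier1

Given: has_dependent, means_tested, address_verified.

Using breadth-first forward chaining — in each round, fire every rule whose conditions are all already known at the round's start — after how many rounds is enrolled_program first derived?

Round 1 fires r3, r4, giving identity_verified, priority_flag.
Round 2 fires r5, giving eligible_tier1.
Round 3 fires r1, giving enrolled_program.
enrolled_program first appears in round 3.

3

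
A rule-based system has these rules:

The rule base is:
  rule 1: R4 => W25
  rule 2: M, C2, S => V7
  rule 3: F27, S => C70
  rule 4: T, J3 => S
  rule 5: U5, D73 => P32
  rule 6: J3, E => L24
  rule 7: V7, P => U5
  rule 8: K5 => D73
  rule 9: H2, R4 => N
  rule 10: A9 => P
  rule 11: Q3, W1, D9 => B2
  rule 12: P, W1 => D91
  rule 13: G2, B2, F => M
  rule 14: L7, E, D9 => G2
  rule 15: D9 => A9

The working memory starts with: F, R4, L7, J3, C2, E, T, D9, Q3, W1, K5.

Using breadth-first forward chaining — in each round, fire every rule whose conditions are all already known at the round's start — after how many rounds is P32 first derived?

5

Round 1 — rule 1, rule 4, rule 6, rule 8, rule 11, rule 14, rule 15, derive W25, S, L24, D73, B2, G2, A9.
Round 2 — rule 10, rule 13, derive P, M.
Round 3 — rule 2, rule 12, derive V7, D91.
Round 4 — rule 7, derive U5.
Round 5 — rule 5, derive P32.
P32 first appears in round 5.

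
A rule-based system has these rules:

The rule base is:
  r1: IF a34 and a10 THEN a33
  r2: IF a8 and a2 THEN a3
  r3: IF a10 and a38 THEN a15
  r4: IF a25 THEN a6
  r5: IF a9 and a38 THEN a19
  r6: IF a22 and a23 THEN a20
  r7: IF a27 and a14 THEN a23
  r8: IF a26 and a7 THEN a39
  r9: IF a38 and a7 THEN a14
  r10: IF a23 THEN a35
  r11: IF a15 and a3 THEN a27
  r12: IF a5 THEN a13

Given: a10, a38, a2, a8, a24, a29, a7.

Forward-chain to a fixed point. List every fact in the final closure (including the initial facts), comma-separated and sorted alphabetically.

a10, a14, a15, a2, a23, a24, a27, a29, a3, a35, a38, a7, a8

[1] r2 [IF a8 and a2 THEN a3]; r3 [IF a10 and a38 THEN a15]; r9 [IF a38 and a7 THEN a14]. ⇒ new: a3, a15, a14.
[2] r11 [IF a15 and a3 THEN a27]. ⇒ new: a27.
[3] r7 [IF a27 and a14 THEN a23]. ⇒ new: a23.
[4] r10 [IF a23 THEN a35]. ⇒ new: a35.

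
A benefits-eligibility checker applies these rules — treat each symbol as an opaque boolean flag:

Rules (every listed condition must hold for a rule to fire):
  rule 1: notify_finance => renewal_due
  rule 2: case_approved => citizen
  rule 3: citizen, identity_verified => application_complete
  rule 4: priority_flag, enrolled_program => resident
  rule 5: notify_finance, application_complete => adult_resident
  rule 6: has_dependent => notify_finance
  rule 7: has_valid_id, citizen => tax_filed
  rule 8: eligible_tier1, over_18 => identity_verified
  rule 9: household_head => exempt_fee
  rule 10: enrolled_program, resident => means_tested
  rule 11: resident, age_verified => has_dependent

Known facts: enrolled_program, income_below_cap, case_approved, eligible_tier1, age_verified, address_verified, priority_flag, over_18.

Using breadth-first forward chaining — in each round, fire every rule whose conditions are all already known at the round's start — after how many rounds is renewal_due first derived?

Round 1: rule 2 [case_approved => citizen]; rule 4 [priority_flag, enrolled_program => resident]; rule 8 [eligible_tier1, over_18 => identity_verified]. Adds citizen, resident, identity_verified.
Round 2: rule 3 [citizen, identity_verified => application_complete]; rule 10 [enrolled_program, resident => means_tested]; rule 11 [resident, age_verified => has_dependent]. Adds application_complete, means_tested, has_dependent.
Round 3: rule 6 [has_dependent => notify_finance]. Adds notify_finance.
Round 4: rule 1 [notify_finance => renewal_due]; rule 5 [notify_finance, application_complete => adult_resident]. Adds renewal_due, adult_resident.
renewal_due first appears in round 4.

4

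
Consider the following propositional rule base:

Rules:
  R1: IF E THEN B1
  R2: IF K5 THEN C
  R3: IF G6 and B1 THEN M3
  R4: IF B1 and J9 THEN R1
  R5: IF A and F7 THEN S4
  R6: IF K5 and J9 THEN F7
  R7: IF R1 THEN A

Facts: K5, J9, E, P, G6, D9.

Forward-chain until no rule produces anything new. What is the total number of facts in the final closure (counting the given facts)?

Round 1: R1 [IF E THEN B1]; R2 [IF K5 THEN C]; R6 [IF K5 and J9 THEN F7]. Adds B1, C, F7.
Round 2: R3 [IF G6 and B1 THEN M3]; R4 [IF B1 and J9 THEN R1]. Adds M3, R1.
Round 3: R7 [IF R1 THEN A]. Adds A.
Round 4: R5 [IF A and F7 THEN S4]. Adds S4.
Closure: {A, B1, C, D9, E, F7, G6, J9, K5, M3, P, R1, S4} — 13 facts.

13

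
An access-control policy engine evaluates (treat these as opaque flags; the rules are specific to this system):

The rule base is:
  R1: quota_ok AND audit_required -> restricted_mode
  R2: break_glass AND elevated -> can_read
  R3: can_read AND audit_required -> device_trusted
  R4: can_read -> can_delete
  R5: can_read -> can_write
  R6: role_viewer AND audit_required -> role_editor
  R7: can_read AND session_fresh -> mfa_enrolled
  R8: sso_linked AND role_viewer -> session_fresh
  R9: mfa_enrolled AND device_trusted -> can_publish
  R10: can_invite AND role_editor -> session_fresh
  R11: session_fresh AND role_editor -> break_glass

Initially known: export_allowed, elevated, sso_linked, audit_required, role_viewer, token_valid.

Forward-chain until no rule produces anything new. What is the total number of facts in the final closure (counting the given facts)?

Round 1 fires R6, R8, giving role_editor, session_fresh.
Round 2 fires R11, giving break_glass.
Round 3 fires R2, giving can_read.
Round 4 fires R3, R4, R5, R7, giving device_trusted, can_delete, can_write, mfa_enrolled.
Round 5 fires R9, giving can_publish.
Closure: {audit_required, break_glass, can_delete, can_publish, can_read, can_write, device_trusted, elevated, export_allowed, mfa_enrolled, role_editor, role_viewer, session_fresh, sso_linked, token_valid} — 15 facts.

15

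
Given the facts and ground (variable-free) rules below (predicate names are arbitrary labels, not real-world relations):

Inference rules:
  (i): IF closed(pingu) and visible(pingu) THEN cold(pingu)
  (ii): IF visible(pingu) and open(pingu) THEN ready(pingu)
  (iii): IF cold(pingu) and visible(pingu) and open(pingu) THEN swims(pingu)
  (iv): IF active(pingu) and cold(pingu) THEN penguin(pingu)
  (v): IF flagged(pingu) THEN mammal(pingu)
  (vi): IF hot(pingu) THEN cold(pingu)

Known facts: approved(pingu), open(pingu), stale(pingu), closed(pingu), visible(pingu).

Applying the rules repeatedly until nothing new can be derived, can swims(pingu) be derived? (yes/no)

yes

Round 1 fires (i), (ii), giving cold(pingu), ready(pingu).
Round 2 fires (iii), giving swims(pingu).
swims(pingu) appears in round 2, so it is derivable.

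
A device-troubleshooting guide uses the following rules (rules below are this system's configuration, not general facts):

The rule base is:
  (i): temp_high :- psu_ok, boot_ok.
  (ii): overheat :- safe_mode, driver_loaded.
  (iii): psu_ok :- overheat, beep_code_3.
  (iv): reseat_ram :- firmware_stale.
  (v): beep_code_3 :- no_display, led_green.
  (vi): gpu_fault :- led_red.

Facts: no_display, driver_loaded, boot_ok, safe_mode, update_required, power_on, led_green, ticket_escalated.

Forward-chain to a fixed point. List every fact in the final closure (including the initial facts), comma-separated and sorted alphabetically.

beep_code_3, boot_ok, driver_loaded, led_green, no_display, overheat, power_on, psu_ok, safe_mode, temp_high, ticket_escalated, update_required

Round 1 fires (ii), (v), giving overheat, beep_code_3.
Round 2 fires (iii), giving psu_ok.
Round 3 fires (i), giving temp_high.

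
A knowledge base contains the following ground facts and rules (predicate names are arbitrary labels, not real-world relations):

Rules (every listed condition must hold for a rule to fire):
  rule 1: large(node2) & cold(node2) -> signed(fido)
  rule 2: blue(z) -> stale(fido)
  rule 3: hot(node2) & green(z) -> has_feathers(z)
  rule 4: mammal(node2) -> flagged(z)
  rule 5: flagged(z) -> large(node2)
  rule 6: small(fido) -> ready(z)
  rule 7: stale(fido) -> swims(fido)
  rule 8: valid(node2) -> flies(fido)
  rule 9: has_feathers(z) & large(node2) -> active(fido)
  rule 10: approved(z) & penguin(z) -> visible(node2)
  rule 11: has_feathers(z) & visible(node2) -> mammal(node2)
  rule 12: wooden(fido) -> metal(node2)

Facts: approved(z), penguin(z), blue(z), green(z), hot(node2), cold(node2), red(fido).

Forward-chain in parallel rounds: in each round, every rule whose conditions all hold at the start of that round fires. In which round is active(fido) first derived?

5

Round 1: rule 2 [blue(z) -> stale(fido)]; rule 3 [hot(node2) & green(z) -> has_feathers(z)]; rule 10 [approved(z) & penguin(z) -> visible(node2)]. Adds stale(fido), has_feathers(z), visible(node2).
Round 2: rule 7 [stale(fido) -> swims(fido)]; rule 11 [has_feathers(z) & visible(node2) -> mammal(node2)]. Adds swims(fido), mammal(node2).
Round 3: rule 4 [mammal(node2) -> flagged(z)]. Adds flagged(z).
Round 4: rule 5 [flagged(z) -> large(node2)]. Adds large(node2).
Round 5: rule 1 [large(node2) & cold(node2) -> signed(fido)]; rule 9 [has_feathers(z) & large(node2) -> active(fido)]. Adds signed(fido), active(fido).
active(fido) first appears in round 5.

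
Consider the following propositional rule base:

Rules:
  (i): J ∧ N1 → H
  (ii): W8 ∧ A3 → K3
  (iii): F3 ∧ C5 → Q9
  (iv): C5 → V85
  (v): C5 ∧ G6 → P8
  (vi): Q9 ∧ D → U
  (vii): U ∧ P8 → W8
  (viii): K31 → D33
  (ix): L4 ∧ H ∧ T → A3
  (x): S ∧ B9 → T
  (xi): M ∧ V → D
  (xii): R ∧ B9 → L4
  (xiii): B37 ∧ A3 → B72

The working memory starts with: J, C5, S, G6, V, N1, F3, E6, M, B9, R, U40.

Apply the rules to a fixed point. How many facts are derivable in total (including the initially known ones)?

Round 1 — (i), (iii), (iv), (v), (x), (xi), (xii), derive H, Q9, V85, P8, T, D, L4.
Round 2 — (vi), (ix), derive U, A3.
Round 3 — (vii), derive W8.
Round 4 — (ii), derive K3.
Closure: {A3, B9, C5, D, E6, F3, G6, H, J, K3, L4, M, N1, P8, Q9, R, S, T, U, U40, V, V85, W8} — 23 facts.

23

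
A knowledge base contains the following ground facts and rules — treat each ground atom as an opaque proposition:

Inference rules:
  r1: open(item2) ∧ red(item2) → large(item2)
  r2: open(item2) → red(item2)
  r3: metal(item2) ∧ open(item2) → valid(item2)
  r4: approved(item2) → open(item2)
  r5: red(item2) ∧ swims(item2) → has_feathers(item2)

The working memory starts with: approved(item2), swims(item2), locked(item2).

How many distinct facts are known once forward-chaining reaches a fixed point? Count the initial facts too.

7

Round 1 fires r4, giving open(item2).
Round 2 fires r2, giving red(item2).
Round 3 fires r1, r5, giving large(item2), has_feathers(item2).
Closure: {approved(item2), has_feathers(item2), large(item2), locked(item2), open(item2), red(item2), swims(item2)} — 7 facts.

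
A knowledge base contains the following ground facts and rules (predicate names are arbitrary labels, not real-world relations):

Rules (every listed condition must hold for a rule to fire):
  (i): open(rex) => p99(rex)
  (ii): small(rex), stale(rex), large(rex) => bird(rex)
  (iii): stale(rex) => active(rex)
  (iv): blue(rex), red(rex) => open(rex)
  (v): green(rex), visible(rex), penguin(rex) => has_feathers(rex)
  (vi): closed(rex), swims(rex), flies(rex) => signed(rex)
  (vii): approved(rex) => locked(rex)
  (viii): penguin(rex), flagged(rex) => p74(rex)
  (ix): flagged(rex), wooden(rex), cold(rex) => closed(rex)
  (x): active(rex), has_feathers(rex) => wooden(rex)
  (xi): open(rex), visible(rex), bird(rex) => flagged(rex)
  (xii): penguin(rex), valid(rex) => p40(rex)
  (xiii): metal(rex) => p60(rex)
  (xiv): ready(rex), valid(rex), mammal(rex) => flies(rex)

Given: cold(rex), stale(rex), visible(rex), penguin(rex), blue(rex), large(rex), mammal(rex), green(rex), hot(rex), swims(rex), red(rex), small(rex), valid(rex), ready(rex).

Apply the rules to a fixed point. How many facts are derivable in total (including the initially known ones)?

Round 1: (ii) [small(rex), stale(rex), large(rex) => bird(rex)]; (iii) [stale(rex) => active(rex)]; (iv) [blue(rex), red(rex) => open(rex)]; (v) [green(rex), visible(rex), penguin(rex) => has_feathers(rex)]; (xii) [penguin(rex), valid(rex) => p40(rex)]; (xiv) [ready(rex), valid(rex), mammal(rex) => flies(rex)]. New: bird(rex), active(rex), open(rex), has_feathers(rex), p40(rex), flies(rex).
Round 2: (i) [open(rex) => p99(rex)]; (x) [active(rex), has_feathers(rex) => wooden(rex)]; (xi) [open(rex), visible(rex), bird(rex) => flagged(rex)]. New: p99(rex), wooden(rex), flagged(rex).
Round 3: (viii) [penguin(rex), flagged(rex) => p74(rex)]; (ix) [flagged(rex), wooden(rex), cold(rex) => closed(rex)]. New: p74(rex), closed(rex).
Round 4: (vi) [closed(rex), swims(rex), flies(rex) => signed(rex)]. New: signed(rex).
Closure: {active(rex), bird(rex), blue(rex), closed(rex), cold(rex), flagged(rex), flies(rex), green(rex), has_feathers(rex), hot(rex), large(rex), mammal(rex), open(rex), p40(rex), p74(rex), p99(rex), penguin(rex), ready(rex), red(rex), signed(rex), small(rex), stale(rex), swims(rex), valid(rex), visible(rex), wooden(rex)} — 26 facts.

26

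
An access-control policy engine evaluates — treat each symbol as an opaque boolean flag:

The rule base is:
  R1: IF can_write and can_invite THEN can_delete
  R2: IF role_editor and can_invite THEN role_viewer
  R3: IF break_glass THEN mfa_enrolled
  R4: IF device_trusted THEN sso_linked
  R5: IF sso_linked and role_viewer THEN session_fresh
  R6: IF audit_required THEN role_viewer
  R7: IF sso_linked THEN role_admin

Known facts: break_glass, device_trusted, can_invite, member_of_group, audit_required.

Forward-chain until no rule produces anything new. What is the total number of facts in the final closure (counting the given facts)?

Round 1 fires R3, R4, R6, giving mfa_enrolled, sso_linked, role_viewer.
Round 2 fires R5, R7, giving session_fresh, role_admin.
Closure: {audit_required, break_glass, can_invite, device_trusted, member_of_group, mfa_enrolled, role_admin, role_viewer, session_fresh, sso_linked} — 10 facts.

10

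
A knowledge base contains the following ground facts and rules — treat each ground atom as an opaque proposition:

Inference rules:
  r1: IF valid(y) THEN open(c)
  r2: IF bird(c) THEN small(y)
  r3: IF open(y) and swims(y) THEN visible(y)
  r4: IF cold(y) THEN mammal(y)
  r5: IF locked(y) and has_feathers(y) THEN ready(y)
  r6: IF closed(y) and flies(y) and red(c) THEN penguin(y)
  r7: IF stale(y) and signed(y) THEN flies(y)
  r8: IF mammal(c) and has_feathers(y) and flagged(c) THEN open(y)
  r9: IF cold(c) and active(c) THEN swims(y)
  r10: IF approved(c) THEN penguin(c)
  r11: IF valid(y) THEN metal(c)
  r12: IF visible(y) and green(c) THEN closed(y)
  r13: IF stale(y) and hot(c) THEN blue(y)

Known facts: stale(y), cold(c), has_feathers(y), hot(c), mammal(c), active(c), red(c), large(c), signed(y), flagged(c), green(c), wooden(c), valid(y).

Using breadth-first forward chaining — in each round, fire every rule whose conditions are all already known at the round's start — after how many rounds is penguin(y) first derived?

4

[1] r1 [IF valid(y) THEN open(c)]; r7 [IF stale(y) and signed(y) THEN flies(y)]; r8 [IF mammal(c) and has_feathers(y) and flagged(c) THEN open(y)]; r9 [IF cold(c) and active(c) THEN swims(y)]; r11 [IF valid(y) THEN metal(c)]; r13 [IF stale(y) and hot(c) THEN blue(y)]. ⇒ new: open(c), flies(y), open(y), swims(y), metal(c), blue(y).
[2] r3 [IF open(y) and swims(y) THEN visible(y)]. ⇒ new: visible(y).
[3] r12 [IF visible(y) and green(c) THEN closed(y)]. ⇒ new: closed(y).
[4] r6 [IF closed(y) and flies(y) and red(c) THEN penguin(y)]. ⇒ new: penguin(y).
penguin(y) first appears in round 4.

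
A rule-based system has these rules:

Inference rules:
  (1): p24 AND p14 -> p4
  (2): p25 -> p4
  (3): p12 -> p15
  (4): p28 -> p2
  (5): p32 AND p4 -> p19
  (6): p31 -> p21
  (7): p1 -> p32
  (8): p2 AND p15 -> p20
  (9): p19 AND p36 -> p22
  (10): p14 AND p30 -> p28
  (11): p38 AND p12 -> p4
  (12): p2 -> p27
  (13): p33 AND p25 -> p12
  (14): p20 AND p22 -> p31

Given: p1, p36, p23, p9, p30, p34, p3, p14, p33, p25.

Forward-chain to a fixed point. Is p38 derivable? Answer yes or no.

no

Round 1: (2) [p25 -> p4]; (7) [p1 -> p32]; (10) [p14 AND p30 -> p28]; (13) [p33 AND p25 -> p12]. Adds p4, p32, p28, p12.
Round 2: (3) [p12 -> p15]; (4) [p28 -> p2]; (5) [p32 AND p4 -> p19]. Adds p15, p2, p19.
Round 3: (8) [p2 AND p15 -> p20]; (9) [p19 AND p36 -> p22]; (12) [p2 -> p27]. Adds p20, p22, p27.
Round 4: (14) [p20 AND p22 -> p31]. Adds p31.
Round 5: (6) [p31 -> p21]. Adds p21.
Fixed point reached. No rule has p38 as a consequent, and it is not given.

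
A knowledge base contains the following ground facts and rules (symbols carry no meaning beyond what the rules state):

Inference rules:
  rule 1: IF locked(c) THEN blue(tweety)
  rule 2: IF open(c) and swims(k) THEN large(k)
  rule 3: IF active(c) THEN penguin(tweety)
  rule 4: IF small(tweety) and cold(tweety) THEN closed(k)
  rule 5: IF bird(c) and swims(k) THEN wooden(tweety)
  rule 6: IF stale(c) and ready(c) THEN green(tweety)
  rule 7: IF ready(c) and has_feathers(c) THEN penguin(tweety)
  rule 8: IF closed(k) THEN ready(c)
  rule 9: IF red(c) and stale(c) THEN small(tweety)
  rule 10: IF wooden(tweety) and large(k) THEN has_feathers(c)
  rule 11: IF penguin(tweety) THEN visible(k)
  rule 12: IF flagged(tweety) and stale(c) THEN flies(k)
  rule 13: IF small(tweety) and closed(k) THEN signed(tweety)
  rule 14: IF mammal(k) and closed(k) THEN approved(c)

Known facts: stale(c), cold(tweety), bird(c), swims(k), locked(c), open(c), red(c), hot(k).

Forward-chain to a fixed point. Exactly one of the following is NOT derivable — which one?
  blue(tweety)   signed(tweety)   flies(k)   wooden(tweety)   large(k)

flies(k)

Round 1: rule 1 [IF locked(c) THEN blue(tweety)]; rule 2 [IF open(c) and swims(k) THEN large(k)]; rule 5 [IF bird(c) and swims(k) THEN wooden(tweety)]; rule 9 [IF red(c) and stale(c) THEN small(tweety)]. Adds blue(tweety), large(k), wooden(tweety), small(tweety).
Round 2: rule 4 [IF small(tweety) and cold(tweety) THEN closed(k)]; rule 10 [IF wooden(tweety) and large(k) THEN has_feathers(c)]. Adds closed(k), has_feathers(c).
Round 3: rule 8 [IF closed(k) THEN ready(c)]; rule 13 [IF small(tweety) and closed(k) THEN signed(tweety)]. Adds ready(c), signed(tweety).
Round 4: rule 6 [IF stale(c) and ready(c) THEN green(tweety)]; rule 7 [IF ready(c) and has_feathers(c) THEN penguin(tweety)]. Adds green(tweety), penguin(tweety).
Round 5: rule 11 [IF penguin(tweety) THEN visible(k)]. Adds visible(k).
Derived: large(k) (round 1), signed(tweety) (round 3), wooden(tweety) (round 1), blue(tweety) (round 1). flies(k) never appears in any round.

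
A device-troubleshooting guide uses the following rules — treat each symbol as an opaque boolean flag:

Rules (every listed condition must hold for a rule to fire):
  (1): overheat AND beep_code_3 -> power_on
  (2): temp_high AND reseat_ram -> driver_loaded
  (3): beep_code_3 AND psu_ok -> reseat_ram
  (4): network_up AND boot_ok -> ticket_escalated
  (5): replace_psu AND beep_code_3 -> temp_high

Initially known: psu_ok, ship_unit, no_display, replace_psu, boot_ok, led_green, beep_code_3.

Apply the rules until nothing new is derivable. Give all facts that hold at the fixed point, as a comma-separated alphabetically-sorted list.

Round 1: (3) [beep_code_3 AND psu_ok -> reseat_ram]; (5) [replace_psu AND beep_code_3 -> temp_high]. New: reseat_ram, temp_high.
Round 2: (2) [temp_high AND reseat_ram -> driver_loaded]. New: driver_loaded.

beep_code_3, boot_ok, driver_loaded, led_green, no_display, psu_ok, replace_psu, reseat_ram, ship_unit, temp_high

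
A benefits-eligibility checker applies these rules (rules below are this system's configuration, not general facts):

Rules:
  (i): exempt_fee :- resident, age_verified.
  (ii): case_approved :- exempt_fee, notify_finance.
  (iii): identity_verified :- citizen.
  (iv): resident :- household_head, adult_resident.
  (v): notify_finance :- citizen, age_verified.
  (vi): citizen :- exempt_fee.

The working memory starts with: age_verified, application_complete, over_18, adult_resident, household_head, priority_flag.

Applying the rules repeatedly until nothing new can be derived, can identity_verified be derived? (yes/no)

Round 1: (iv) [resident :- household_head, adult_resident.]. Adds resident.
Round 2: (i) [exempt_fee :- resident, age_verified.]. Adds exempt_fee.
Round 3: (vi) [citizen :- exempt_fee.]. Adds citizen.
Round 4: (iii) [identity_verified :- citizen.]; (v) [notify_finance :- citizen, age_verified.]. Adds identity_verified, notify_finance.
Round 5: (ii) [case_approved :- exempt_fee, notify_finance.]. Adds case_approved.
identity_verified appears in round 4, so it is derivable.

yes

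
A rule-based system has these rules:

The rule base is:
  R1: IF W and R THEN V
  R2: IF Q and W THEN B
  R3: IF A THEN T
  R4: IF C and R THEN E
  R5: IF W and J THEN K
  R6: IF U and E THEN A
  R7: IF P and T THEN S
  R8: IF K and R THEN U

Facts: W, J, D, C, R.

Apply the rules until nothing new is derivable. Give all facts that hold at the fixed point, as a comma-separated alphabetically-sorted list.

Round 1: R1 [IF W and R THEN V]; R4 [IF C and R THEN E]; R5 [IF W and J THEN K]. New: V, E, K.
Round 2: R8 [IF K and R THEN U]. New: U.
Round 3: R6 [IF U and E THEN A]. New: A.
Round 4: R3 [IF A THEN T]. New: T.

A, C, D, E, J, K, R, T, U, V, W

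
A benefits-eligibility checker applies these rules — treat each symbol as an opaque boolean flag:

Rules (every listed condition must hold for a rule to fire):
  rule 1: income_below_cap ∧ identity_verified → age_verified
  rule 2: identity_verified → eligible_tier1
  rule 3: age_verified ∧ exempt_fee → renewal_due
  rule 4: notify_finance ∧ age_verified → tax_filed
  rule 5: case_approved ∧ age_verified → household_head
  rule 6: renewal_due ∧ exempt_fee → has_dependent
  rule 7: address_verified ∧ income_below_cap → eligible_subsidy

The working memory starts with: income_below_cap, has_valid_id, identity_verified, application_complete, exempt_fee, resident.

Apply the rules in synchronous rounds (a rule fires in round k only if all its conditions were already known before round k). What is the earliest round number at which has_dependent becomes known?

[1] rule 1 [income_below_cap ∧ identity_verified → age_verified]; rule 2 [identity_verified → eligible_tier1]. ⇒ new: age_verified, eligible_tier1.
[2] rule 3 [age_verified ∧ exempt_fee → renewal_due]. ⇒ new: renewal_due.
[3] rule 6 [renewal_due ∧ exempt_fee → has_dependent]. ⇒ new: has_dependent.
has_dependent first appears in round 3.

3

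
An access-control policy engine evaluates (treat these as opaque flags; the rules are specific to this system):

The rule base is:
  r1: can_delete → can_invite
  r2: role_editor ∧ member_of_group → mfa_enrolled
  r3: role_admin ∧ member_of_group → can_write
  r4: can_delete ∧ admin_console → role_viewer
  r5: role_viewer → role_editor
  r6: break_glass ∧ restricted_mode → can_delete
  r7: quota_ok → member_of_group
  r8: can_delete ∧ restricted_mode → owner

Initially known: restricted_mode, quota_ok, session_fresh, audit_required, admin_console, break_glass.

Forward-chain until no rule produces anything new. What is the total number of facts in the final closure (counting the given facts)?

13

Round 1: r6 [break_glass ∧ restricted_mode → can_delete]; r7 [quota_ok → member_of_group]. New: can_delete, member_of_group.
Round 2: r1 [can_delete → can_invite]; r4 [can_delete ∧ admin_console → role_viewer]; r8 [can_delete ∧ restricted_mode → owner]. New: can_invite, role_viewer, owner.
Round 3: r5 [role_viewer → role_editor]. New: role_editor.
Round 4: r2 [role_editor ∧ member_of_group → mfa_enrolled]. New: mfa_enrolled.
Closure: {admin_console, audit_required, break_glass, can_delete, can_invite, member_of_group, mfa_enrolled, owner, quota_ok, restricted_mode, role_editor, role_viewer, session_fresh} — 13 facts.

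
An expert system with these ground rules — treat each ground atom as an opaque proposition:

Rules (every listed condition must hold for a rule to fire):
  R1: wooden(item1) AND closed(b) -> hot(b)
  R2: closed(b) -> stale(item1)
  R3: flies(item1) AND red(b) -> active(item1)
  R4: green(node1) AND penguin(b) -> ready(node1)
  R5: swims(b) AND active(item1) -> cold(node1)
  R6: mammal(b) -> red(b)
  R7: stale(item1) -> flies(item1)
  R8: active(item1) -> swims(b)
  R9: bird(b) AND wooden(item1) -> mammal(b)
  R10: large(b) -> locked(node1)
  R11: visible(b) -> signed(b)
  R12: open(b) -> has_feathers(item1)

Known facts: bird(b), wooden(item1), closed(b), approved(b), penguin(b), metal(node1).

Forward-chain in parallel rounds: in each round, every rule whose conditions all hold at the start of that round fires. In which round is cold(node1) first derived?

Round 1: R1 [wooden(item1) AND closed(b) -> hot(b)]; R2 [closed(b) -> stale(item1)]; R9 [bird(b) AND wooden(item1) -> mammal(b)]. New: hot(b), stale(item1), mammal(b).
Round 2: R6 [mammal(b) -> red(b)]; R7 [stale(item1) -> flies(item1)]. New: red(b), flies(item1).
Round 3: R3 [flies(item1) AND red(b) -> active(item1)]. New: active(item1).
Round 4: R8 [active(item1) -> swims(b)]. New: swims(b).
Round 5: R5 [swims(b) AND active(item1) -> cold(node1)]. New: cold(node1).
cold(node1) first appears in round 5.

5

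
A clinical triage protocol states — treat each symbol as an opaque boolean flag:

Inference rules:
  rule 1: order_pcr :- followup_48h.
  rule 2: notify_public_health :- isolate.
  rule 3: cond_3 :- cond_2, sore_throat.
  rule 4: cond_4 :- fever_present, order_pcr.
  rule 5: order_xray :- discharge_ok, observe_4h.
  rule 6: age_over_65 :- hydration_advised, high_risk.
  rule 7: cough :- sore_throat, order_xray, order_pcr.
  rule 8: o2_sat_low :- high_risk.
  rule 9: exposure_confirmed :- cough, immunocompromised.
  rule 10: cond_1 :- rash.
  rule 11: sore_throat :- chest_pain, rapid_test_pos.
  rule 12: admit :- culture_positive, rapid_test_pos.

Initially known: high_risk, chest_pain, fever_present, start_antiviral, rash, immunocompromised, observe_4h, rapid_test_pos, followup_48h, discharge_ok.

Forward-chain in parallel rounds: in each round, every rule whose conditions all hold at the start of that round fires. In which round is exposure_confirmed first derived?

Round 1 fires rule 1, rule 5, rule 8, rule 10, rule 11, giving order_pcr, order_xray, o2_sat_low, cond_1, sore_throat.
Round 2 fires rule 4, rule 7, giving cond_4, cough.
Round 3 fires rule 9, giving exposure_confirmed.
exposure_confirmed first appears in round 3.

3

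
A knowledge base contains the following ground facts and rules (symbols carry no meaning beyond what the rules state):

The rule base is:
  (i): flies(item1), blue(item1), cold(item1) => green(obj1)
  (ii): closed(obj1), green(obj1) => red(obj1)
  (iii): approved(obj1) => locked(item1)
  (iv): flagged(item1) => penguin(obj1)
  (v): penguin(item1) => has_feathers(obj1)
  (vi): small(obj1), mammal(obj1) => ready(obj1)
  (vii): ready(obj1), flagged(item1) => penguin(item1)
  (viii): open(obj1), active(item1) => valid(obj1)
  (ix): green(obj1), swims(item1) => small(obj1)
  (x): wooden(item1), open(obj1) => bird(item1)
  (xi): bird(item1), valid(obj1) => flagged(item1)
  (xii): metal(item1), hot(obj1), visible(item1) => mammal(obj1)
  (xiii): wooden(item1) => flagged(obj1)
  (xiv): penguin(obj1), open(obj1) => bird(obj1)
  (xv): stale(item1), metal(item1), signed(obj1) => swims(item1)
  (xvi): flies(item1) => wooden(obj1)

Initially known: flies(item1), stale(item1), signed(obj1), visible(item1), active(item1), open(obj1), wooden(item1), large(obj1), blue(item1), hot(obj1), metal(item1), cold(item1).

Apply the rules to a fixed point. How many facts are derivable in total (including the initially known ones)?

Round 1 fires (i), (viii), (x), (xii), (xiii), (xv), (xvi), giving green(obj1), valid(obj1), bird(item1), mammal(obj1), flagged(obj1), swims(item1), wooden(obj1).
Round 2 fires (ix), (xi), giving small(obj1), flagged(item1).
Round 3 fires (iv), (vi), giving penguin(obj1), ready(obj1).
Round 4 fires (vii), (xiv), giving penguin(item1), bird(obj1).
Round 5 fires (v), giving has_feathers(obj1).
Closure: {active(item1), bird(item1), bird(obj1), blue(item1), cold(item1), flagged(item1), flagged(obj1), flies(item1), green(obj1), has_feathers(obj1), hot(obj1), large(obj1), mammal(obj1), metal(item1), open(obj1), penguin(item1), penguin(obj1), ready(obj1), signed(obj1), small(obj1), stale(item1), swims(item1), valid(obj1), visible(item1), wooden(item1), wooden(obj1)} — 26 facts.

26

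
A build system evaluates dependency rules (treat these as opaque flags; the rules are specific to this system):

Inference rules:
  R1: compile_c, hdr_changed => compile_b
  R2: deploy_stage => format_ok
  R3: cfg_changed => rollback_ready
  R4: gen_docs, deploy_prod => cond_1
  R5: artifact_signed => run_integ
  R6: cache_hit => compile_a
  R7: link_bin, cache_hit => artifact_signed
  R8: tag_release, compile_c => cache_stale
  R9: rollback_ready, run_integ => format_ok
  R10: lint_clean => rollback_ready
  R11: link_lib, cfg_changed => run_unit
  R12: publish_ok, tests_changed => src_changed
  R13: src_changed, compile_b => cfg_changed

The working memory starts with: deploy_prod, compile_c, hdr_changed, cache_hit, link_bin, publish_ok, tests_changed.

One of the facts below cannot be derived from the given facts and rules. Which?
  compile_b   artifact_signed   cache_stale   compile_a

[1] R1 [compile_c, hdr_changed => compile_b]; R6 [cache_hit => compile_a]; R7 [link_bin, cache_hit => artifact_signed]; R12 [publish_ok, tests_changed => src_changed]. ⇒ new: compile_b, compile_a, artifact_signed, src_changed.
[2] R5 [artifact_signed => run_integ]; R13 [src_changed, compile_b => cfg_changed]. ⇒ new: run_integ, cfg_changed.
[3] R3 [cfg_changed => rollback_ready]. ⇒ new: rollback_ready.
[4] R9 [rollback_ready, run_integ => format_ok]. ⇒ new: format_ok.
Derived: compile_a (round 1), compile_b (round 1), artifact_signed (round 1). cache_stale never appears in any round.

cache_stale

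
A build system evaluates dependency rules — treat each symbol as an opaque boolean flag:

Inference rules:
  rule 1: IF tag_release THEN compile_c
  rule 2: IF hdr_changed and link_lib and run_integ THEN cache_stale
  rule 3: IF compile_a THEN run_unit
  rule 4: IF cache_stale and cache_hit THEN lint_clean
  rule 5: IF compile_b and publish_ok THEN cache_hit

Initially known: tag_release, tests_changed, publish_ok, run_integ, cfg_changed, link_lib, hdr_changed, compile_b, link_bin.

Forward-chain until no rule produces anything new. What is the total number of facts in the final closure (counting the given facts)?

Round 1: rule 1 [IF tag_release THEN compile_c]; rule 2 [IF hdr_changed and link_lib and run_integ THEN cache_stale]; rule 5 [IF compile_b and publish_ok THEN cache_hit]. Adds compile_c, cache_stale, cache_hit.
Round 2: rule 4 [IF cache_stale and cache_hit THEN lint_clean]. Adds lint_clean.
Closure: {cache_hit, cache_stale, cfg_changed, compile_b, compile_c, hdr_changed, link_bin, link_lib, lint_clean, publish_ok, run_integ, tag_release, tests_changed} — 13 facts.

13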